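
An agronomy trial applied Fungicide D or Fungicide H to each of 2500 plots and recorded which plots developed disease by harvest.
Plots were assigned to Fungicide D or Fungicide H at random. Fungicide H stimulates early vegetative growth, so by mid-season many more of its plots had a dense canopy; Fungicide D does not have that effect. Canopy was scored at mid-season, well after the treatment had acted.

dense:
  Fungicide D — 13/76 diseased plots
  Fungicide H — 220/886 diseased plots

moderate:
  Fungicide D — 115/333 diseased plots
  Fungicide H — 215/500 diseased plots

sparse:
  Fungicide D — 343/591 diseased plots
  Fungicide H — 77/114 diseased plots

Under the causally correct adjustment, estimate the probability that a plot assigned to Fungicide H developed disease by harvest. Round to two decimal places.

0.34

Within every mid-season canopy level Fungicide D has the lower rate, yet pooled Fungicide H does — Simpson's reversal.
The distribution of mid-season canopy is itself part of what the fungicide does — it is an intermediate outcome. Holding it fixed would remove that part of the effect; the total effect is the pooled difference.
So P(outcome | do(Fungicide H)) is just the pooled rate for Fungicide H: 512/1500 = 0.341.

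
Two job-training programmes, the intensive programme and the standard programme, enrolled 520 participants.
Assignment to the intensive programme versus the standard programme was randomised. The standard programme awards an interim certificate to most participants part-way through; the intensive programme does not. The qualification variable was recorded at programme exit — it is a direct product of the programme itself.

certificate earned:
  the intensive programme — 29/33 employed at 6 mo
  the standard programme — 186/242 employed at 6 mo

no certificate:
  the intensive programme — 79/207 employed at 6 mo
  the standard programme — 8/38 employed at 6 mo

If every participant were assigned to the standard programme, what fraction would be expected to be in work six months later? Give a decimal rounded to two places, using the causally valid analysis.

0.69

The qualification attained during the programme-specific comparison favours the intensive programme throughout, but the pooled figures favour the standard programme. The question is whether to condition on qualification attained during the programme.
Qualification attained during the programme is downstream of the programme. One should not condition on a consequence of treatment, so the overall rates are the right comparison.
So P(outcome | do(the standard programme)) is just the pooled rate for the standard programme: 194/280 = 0.693.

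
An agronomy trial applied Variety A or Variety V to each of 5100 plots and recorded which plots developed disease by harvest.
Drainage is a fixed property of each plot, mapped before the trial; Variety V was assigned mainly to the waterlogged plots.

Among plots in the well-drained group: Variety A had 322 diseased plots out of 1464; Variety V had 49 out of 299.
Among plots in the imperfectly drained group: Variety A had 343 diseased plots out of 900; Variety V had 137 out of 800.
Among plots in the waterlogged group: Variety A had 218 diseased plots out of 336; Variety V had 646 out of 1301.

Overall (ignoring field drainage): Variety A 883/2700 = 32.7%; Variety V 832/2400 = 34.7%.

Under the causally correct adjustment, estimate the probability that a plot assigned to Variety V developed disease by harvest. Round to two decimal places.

0.27

Field drainage differs across varietys for reasons unrelated to any effect of the variety itself, and it separately predicts the outcome — a classic confounder. We must compare within field drainage levels.
Standardising Variety V to the population field drainage mix: 0.346·49/299 + 0.333·137/800 + 0.321·646/1301 = 0.273.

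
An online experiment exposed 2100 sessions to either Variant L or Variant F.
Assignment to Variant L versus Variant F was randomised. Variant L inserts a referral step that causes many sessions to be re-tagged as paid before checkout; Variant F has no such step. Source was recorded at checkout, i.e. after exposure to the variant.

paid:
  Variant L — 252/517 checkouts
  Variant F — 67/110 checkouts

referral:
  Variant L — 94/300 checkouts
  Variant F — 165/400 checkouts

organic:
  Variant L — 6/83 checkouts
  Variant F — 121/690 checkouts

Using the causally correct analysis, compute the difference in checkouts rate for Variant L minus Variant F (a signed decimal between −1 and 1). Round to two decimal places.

Traffic source lies on the pathway variant → traffic source → outcome, so adjusting for it blocks the indirect effect. For the total causal effect of variant, use the unadjusted pooled rates.
The causal difference is the pooled difference: 0.391 − 0.294 = +0.097.

+0.10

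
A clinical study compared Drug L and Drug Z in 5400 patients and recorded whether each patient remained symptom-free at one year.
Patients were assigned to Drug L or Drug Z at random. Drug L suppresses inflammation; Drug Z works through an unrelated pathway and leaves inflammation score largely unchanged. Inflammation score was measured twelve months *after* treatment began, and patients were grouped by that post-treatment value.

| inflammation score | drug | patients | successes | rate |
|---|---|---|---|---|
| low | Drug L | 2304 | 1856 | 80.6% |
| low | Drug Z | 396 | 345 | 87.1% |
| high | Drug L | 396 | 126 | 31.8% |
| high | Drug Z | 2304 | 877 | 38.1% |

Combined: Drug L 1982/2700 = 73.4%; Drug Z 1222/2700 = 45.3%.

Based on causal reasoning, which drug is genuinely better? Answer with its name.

Drug L

Inflammation score is recorded after the drug and is itself shifted by it — it sits on the causal path from drug to outcome. Conditioning on a mediator would strip out part of the effect we want; the pooled comparison gives the total causal effect.
Pooled: Drug L 73.4% vs Drug Z 45.3%; Drug L is higher overall.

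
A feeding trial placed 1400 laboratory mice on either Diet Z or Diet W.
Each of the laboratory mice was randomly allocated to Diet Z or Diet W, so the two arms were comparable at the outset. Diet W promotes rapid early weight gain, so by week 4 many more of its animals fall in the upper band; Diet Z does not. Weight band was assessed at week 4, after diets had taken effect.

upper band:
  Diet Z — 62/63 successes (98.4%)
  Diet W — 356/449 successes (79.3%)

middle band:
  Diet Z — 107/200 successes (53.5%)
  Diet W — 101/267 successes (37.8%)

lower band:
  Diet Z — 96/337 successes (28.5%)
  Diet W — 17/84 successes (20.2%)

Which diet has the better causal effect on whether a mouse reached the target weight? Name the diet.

Week-4 weight band is downstream of the diet. One should not condition on a consequence of treatment, so the overall rates are the right comparison.
Pooled: Diet Z 44.2% vs Diet W 59.2%; Diet W is higher overall.

Diet W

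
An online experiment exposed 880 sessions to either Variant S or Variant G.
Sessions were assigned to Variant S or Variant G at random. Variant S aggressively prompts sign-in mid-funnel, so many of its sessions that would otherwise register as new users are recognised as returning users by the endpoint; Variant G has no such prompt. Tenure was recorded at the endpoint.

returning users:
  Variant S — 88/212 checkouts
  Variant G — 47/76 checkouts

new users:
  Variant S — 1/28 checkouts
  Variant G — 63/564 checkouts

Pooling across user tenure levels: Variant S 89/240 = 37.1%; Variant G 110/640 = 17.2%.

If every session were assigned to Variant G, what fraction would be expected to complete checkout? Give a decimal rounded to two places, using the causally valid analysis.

Stratifying would compare variants among sessions the variants themselves sorted into user tenure groups — a form of selection on an intermediate. The unconditioned pooled rates give the total causal effect.
So P(outcome | do(Variant G)) is just the pooled rate for Variant G: 110/640 = 0.172.

0.17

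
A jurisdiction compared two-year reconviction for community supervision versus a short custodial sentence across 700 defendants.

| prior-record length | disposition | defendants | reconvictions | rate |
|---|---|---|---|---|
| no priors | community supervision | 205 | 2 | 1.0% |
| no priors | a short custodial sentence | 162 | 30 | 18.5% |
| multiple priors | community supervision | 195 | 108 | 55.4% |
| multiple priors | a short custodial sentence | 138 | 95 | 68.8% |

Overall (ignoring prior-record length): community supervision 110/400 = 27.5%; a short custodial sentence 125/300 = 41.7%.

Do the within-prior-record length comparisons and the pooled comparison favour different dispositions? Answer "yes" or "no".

Within each prior-record length level (no priors 1.0% vs 18.5%; multiple priors 55.4% vs 68.8%), community supervision has the lower rate every time. Pooled: 27.5% vs 41.7% — community supervision has the lower rate overall. They agree.

no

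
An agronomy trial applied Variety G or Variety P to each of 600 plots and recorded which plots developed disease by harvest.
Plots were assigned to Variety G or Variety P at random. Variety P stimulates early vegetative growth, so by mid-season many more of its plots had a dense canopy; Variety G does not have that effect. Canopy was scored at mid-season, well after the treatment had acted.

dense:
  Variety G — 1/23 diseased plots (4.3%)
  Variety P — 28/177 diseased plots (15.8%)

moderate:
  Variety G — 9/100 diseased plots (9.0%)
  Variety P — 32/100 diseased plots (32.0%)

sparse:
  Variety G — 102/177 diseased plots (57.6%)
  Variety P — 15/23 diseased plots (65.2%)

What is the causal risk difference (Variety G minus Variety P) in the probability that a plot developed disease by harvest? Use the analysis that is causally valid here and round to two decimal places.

The distribution of mid-season canopy is itself part of what the variety does — it is an intermediate outcome. Holding it fixed would remove that part of the effect; the total effect is the pooled difference.
The causal difference is the pooled difference: 0.373 − 0.250 = +0.123.

+0.12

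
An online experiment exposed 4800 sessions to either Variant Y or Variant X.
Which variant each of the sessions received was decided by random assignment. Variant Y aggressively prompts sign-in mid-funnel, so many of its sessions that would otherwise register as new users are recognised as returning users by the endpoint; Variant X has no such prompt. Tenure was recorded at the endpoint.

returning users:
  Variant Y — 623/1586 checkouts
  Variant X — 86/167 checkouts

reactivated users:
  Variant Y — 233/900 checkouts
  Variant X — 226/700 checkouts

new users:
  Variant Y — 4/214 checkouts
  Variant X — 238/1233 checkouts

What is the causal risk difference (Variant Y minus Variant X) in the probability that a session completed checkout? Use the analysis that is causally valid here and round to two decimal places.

User tenure is downstream of the variant. One should not condition on a consequence of treatment, so the overall rates are the right comparison.
The causal difference is the pooled difference: 0.319 − 0.262 = +0.057.

+0.06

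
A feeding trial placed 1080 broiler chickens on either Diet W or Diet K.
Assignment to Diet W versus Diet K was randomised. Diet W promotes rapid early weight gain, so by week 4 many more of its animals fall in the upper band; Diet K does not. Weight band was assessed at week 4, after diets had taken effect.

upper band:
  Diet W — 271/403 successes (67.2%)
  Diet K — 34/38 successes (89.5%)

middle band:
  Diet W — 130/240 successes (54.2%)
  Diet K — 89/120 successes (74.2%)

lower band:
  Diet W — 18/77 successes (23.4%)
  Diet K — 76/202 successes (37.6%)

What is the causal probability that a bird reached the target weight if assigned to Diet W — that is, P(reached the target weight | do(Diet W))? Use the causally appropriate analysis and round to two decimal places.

0.58

Within every week-4 weight band level Diet K has the higher rate, yet pooled Diet W does — Simpson's reversal.
Stratifying would compare diets among broiler chickens the diets themselves sorted into week-4 weight band groups — a form of selection on an intermediate. The unconditioned pooled rates give the total causal effect.
So P(outcome | do(Diet W)) is just the pooled rate for Diet W: 419/720 = 0.582.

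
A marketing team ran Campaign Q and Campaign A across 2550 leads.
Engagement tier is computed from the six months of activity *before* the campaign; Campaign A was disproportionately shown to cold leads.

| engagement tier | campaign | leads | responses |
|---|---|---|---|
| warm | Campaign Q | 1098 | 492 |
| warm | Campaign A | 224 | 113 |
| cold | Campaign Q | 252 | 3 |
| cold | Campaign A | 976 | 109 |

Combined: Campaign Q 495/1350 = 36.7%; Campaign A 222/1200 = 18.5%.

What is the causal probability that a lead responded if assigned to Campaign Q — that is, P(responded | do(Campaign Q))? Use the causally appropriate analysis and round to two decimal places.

0.24

Campaign A is higher inside every engagement tier stratum but Campaign Q is higher in aggregate. Whether to stratify depends on how engagement tier relates to the campaign.
Here engagement tier is a common cause — it drives both which campaign a case falls under and the outcome. The crude comparison mixes populations; the stratum-specific rates are the causally relevant ones.
Standardising Campaign Q to the population engagement tier mix: 0.518·492/1098 + 0.482·3/252 = 0.238.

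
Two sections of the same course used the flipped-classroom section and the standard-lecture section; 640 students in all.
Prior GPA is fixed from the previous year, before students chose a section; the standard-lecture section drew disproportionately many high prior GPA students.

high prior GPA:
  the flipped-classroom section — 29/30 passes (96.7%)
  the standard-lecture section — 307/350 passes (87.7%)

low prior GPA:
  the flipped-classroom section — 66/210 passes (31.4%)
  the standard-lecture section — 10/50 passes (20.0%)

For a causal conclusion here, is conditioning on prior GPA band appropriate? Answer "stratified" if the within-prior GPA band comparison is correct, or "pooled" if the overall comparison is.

stratified

Within every prior GPA band level the flipped-classroom section has the higher rate, yet pooled the standard-lecture section does — Simpson's reversal.
Prior GPA band satisfies the back-door criterion: it is not a descendant of the teaching method, and it blocks the spurious path from teaching method to outcome. Adjusting for it (i.e., using the within-prior GPA band rates) gives the causal effect.
Within each level — high prior GPA: 96.7% vs 87.7%; low prior GPA: 31.4% vs 20.0% — the flipped-classroom section is higher every time.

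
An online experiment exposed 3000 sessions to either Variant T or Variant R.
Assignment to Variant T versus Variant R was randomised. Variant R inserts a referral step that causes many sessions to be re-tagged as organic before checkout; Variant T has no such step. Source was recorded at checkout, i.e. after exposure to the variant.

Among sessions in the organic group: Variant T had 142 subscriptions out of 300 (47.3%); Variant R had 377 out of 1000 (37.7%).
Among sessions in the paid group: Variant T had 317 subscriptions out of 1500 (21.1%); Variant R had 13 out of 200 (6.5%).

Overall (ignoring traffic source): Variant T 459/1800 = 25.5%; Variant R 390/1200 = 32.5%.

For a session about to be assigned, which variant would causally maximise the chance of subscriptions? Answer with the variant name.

Variant T is higher inside every traffic source stratum but Variant R is higher in aggregate. Whether to stratify depends on how traffic source relates to the variant.
Traffic source lies on the pathway variant → traffic source → outcome, so adjusting for it blocks the indirect effect. For the total causal effect of variant, use the unadjusted pooled rates.
Pooled: Variant T 25.5% vs Variant R 32.5%; Variant R is higher overall.

Variant R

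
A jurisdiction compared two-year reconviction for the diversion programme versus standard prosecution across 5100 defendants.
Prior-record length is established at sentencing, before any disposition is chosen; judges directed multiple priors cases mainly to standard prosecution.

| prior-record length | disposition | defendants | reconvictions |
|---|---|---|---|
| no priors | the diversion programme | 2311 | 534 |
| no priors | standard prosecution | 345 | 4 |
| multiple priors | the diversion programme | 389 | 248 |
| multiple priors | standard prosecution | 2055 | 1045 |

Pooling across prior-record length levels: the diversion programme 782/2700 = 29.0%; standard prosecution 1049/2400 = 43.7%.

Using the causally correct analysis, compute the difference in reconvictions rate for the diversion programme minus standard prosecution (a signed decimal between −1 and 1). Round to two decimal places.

The prior-record length-specific comparison favours standard prosecution throughout, but the pooled figures favour the diversion programme. The question is whether to condition on prior-record length.
The imbalance in prior-record length arose from how defendants were allocated, not from anything the disposition did; and prior-record length independently affects the outcome. The pooled gap is confounded — condition on prior-record length.
Adjusting over the population distribution of prior-record length: 0.521·(0.231−0.012) + 0.479·(0.638−0.509) = +0.176.

+0.18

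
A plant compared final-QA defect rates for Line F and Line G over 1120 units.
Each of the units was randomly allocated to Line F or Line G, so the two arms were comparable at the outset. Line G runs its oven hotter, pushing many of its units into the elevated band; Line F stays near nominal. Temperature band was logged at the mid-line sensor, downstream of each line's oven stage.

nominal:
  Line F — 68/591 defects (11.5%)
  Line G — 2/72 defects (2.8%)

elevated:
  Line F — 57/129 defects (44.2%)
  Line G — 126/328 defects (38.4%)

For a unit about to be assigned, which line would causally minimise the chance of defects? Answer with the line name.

In-process temperature band here is a post-treatment variable shaped by the line; conditioning on it would introduce bias rather than remove it. The overall comparison is the causal one.
Pooled: Line F 17.4% vs Line G 32.0%; Line F is lower overall.

Line F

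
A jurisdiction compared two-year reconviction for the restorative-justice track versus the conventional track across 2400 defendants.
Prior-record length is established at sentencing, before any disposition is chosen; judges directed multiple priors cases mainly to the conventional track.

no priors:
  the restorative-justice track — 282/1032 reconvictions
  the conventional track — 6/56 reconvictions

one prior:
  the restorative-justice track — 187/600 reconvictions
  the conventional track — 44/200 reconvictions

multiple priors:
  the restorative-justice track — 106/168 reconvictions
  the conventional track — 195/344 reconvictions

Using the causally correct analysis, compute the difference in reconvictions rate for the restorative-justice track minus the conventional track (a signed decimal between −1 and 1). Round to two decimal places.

+0.12

The stratified and pooled comparisons disagree (the conventional track wins within each prior-record length; the restorative-justice track wins overall), so the answer turns on the causal role of prior-record length.
Prior-record length is set before the disposition has any effect — it is not caused by the disposition — and it independently drives the outcome. That makes it a confounder, so the causal comparison is within prior-record length levels.
Adjusting over the population distribution of prior-record length: 0.453·(0.273−0.107) + 0.333·(0.312−0.220) + 0.213·(0.631−0.567) = +0.120.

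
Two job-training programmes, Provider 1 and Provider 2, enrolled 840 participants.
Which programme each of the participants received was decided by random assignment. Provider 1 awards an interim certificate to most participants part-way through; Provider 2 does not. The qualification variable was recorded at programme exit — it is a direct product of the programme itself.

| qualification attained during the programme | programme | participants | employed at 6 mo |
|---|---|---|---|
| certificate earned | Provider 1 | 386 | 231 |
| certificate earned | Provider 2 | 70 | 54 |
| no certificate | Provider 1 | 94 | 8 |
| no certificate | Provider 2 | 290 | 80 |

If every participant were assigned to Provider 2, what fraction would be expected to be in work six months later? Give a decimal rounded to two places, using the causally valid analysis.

0.37

Qualification attained during the programme lies on the pathway programme → qualification attained during the programme → outcome, so adjusting for it blocks the indirect effect. For the total causal effect of programme, use the unadjusted pooled rates.
So P(outcome | do(Provider 2)) is just the pooled rate for Provider 2: 134/360 = 0.372.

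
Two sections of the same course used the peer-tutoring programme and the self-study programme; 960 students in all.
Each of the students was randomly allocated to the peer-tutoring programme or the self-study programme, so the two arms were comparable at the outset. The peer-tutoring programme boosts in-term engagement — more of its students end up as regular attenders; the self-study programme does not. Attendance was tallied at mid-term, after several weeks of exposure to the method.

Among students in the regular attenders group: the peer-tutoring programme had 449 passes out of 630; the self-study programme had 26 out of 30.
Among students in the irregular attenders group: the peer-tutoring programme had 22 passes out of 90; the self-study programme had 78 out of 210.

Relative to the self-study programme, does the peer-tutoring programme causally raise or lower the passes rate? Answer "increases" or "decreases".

the self-study programme is higher inside every mid-term attendance stratum but the peer-tutoring programme is higher in aggregate. Whether to stratify depends on how mid-term attendance relates to the teaching method.
Because the teaching method influences mid-term attendance, mid-term attendance is a post-treatment mediator, not a confounder. Stratifying on it would bias the estimate; the causal effect is the crude pooled difference.
Pooled: the peer-tutoring programme 65.4% vs the self-study programme 43.3%; the peer-tutoring programme is higher overall.

increases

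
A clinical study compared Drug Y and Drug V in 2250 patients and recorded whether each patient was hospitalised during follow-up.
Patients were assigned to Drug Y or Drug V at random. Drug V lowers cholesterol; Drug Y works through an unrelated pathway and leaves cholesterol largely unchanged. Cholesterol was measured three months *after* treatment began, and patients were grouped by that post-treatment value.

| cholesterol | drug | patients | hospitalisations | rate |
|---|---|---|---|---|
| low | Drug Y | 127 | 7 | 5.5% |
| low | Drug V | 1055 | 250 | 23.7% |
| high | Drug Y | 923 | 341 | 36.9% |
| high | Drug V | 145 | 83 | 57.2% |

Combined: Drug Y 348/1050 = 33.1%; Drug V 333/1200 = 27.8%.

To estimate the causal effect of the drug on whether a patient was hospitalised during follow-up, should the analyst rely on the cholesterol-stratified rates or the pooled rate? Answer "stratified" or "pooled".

pooled

The cholesterol-specific comparison favours Drug Y throughout, but the pooled figures favour Drug V. The question is whether to condition on cholesterol.
Cholesterol here is a post-treatment variable shaped by the drug; conditioning on it would introduce bias rather than remove it. The overall comparison is the causal one.
Pooled: Drug Y 33.1% vs Drug V 27.8%; Drug V is lower overall.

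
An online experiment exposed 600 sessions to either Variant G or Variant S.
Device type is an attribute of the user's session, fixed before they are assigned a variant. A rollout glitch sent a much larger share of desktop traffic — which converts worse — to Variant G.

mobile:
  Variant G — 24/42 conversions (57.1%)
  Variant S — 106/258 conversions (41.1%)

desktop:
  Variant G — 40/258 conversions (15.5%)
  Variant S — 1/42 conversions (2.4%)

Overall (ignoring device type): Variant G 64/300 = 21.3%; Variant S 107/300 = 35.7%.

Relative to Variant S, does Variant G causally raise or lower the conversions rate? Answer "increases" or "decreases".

Here device type is a common cause — it drives both which variant a case falls under and the outcome. The crude comparison mixes populations; the stratum-specific rates are the causally relevant ones.
Within each level — mobile: 57.1% vs 41.1%; desktop: 15.5% vs 2.4% — Variant G is higher every time.

increases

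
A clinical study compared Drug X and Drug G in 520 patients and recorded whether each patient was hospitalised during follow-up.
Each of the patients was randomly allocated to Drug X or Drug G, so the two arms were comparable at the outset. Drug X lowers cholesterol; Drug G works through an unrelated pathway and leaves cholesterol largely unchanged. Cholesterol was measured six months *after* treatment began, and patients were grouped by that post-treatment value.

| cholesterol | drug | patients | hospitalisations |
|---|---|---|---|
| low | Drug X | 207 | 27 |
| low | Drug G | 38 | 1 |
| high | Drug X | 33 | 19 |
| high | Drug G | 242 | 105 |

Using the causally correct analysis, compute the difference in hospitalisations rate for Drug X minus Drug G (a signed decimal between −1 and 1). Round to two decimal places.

-0.19

The distribution of cholesterol is itself part of what the drug does — it is an intermediate outcome. Holding it fixed would remove that part of the effect; the total effect is the pooled difference.
The causal difference is the pooled difference: 0.192 − 0.379 = -0.187.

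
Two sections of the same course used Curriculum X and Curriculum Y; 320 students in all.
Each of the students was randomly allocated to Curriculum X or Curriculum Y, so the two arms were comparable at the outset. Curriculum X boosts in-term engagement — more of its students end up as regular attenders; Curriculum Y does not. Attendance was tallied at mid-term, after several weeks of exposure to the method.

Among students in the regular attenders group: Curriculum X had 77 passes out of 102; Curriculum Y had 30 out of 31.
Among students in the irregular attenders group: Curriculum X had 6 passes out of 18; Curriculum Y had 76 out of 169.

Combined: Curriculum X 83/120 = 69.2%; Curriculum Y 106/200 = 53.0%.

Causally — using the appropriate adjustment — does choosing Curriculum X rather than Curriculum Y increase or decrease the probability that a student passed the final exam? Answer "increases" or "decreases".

increases

Stratifying would compare teaching methods among students the teaching methods themselves sorted into mid-term attendance groups — a form of selection on an intermediate. The unconditioned pooled rates give the total causal effect.
Pooled: Curriculum X 69.2% vs Curriculum Y 53.0%; Curriculum X is higher overall.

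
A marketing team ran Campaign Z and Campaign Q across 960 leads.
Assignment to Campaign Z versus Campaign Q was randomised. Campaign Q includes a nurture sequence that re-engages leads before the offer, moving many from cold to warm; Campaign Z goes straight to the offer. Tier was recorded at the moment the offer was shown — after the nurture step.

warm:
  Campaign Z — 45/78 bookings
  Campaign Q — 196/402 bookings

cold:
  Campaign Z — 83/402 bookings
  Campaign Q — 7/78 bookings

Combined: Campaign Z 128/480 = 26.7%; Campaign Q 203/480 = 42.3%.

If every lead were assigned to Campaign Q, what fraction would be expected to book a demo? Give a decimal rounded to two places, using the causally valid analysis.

0.42

The engagement tier-specific comparison favours Campaign Z throughout, but the pooled figures favour Campaign Q. The question is whether to condition on engagement tier.
Stratifying would compare campaigns among leads the campaigns themselves sorted into engagement tier groups — a form of selection on an intermediate. The unconditioned pooled rates give the total causal effect.
So P(outcome | do(Campaign Q)) is just the pooled rate for Campaign Q: 203/480 = 0.423.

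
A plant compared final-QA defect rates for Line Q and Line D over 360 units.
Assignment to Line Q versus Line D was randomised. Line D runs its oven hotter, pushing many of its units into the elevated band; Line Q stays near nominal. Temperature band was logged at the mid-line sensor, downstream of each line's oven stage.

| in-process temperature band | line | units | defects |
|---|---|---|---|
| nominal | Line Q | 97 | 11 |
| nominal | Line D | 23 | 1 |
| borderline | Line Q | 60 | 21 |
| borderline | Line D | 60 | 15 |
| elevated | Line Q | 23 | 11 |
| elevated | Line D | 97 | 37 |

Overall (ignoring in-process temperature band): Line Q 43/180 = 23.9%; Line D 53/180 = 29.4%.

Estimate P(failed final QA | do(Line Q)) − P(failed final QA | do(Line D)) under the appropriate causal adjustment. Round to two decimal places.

-0.06

Stratifying would compare lines among units the lines themselves sorted into in-process temperature band groups — a form of selection on an intermediate. The unconditioned pooled rates give the total causal effect.
The causal difference is the pooled difference: 0.239 − 0.294 = -0.056.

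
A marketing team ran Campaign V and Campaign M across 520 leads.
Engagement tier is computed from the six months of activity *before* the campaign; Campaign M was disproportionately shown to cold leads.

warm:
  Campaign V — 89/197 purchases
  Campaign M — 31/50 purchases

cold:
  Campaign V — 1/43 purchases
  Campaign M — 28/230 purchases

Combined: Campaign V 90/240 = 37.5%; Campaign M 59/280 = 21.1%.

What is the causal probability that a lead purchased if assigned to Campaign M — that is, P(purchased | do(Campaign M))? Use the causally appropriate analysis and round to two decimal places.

0.36

The engagement tier-specific comparison favours Campaign M throughout, but the pooled figures favour Campaign V. The question is whether to condition on engagement tier.
Here engagement tier is a common cause — it drives both which campaign a case falls under and the outcome. The crude comparison mixes populations; the stratum-specific rates are the causally relevant ones.
Standardising Campaign M to the population engagement tier mix: 0.475·31/50 + 0.525·28/230 = 0.358.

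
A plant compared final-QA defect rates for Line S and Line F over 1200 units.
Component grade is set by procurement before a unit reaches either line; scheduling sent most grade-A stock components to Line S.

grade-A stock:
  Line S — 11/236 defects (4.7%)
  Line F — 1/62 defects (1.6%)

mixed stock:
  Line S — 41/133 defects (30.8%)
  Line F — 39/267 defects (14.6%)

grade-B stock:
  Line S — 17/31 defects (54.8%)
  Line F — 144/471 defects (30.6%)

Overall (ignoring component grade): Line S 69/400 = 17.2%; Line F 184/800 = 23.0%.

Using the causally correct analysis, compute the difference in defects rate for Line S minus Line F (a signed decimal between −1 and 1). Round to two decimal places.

The stratified and pooled comparisons disagree (Line F wins within each component grade; Line S wins overall), so the answer turns on the causal role of component grade.
Here component grade is a common cause — it drives both which line a case falls under and the outcome. The crude comparison mixes populations; the stratum-specific rates are the causally relevant ones.
Adjusting over the population distribution of component grade: 0.248·(0.047−0.016) + 0.333·(0.308−0.146) + 0.418·(0.548−0.306) = +0.163.

+0.16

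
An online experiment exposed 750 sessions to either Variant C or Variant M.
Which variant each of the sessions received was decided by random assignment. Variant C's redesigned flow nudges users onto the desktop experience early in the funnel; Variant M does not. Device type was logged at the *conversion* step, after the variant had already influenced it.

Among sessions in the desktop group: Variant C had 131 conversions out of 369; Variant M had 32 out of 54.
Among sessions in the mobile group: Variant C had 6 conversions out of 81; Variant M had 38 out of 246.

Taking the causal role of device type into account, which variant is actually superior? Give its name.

Stratifying would compare variants among sessions the variants themselves sorted into device type groups — a form of selection on an intermediate. The unconditioned pooled rates give the total causal effect.
Pooled: Variant C 30.4% vs Variant M 23.3%; Variant C is higher overall.

Variant C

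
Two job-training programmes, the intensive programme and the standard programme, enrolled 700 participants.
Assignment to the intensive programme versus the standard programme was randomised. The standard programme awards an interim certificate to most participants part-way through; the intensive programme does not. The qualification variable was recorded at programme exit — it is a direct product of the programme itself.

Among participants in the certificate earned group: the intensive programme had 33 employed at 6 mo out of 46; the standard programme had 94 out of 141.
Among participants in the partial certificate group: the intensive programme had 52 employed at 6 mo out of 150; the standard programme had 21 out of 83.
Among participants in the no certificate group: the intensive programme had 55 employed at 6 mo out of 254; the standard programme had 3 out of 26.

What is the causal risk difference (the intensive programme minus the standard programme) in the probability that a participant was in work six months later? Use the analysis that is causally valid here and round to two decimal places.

The stratified and pooled comparisons disagree (the intensive programme wins within each qualification attained during the programme; the standard programme wins overall), so the answer turns on the causal role of qualification attained during the programme.
Qualification attained during the programme lies on the pathway programme → qualification attained during the programme → outcome, so adjusting for it blocks the indirect effect. For the total causal effect of programme, use the unadjusted pooled rates.
The causal difference is the pooled difference: 0.311 − 0.472 = -0.161.

-0.16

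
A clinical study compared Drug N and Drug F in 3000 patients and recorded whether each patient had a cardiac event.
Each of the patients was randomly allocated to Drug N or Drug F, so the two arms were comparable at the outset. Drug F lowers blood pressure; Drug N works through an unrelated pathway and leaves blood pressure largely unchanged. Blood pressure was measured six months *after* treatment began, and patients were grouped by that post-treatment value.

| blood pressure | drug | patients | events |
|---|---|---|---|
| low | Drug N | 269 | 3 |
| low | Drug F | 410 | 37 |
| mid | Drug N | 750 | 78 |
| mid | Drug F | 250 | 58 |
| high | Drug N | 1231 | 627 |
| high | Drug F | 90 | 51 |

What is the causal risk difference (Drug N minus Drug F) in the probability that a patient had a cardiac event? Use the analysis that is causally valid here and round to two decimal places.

+0.12

The stratified and pooled comparisons disagree (Drug N wins within each blood pressure; Drug F wins overall), so the answer turns on the causal role of blood pressure.
Blood pressure here is a post-treatment variable shaped by the drug; conditioning on it would introduce bias rather than remove it. The overall comparison is the causal one.
The causal difference is the pooled difference: 0.315 − 0.195 = +0.120.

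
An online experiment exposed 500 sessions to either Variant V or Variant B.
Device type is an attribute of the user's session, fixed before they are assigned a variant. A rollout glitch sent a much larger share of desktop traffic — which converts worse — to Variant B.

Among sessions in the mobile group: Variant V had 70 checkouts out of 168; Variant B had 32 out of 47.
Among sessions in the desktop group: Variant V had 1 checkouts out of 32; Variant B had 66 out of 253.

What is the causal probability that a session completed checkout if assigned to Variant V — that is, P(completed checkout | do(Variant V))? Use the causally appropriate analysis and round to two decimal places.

Nothing the variant does changes device type; the imbalance is an allocation artefact. With device type also predicting the outcome, the pooled figure is confounded, and the within-stratum comparison is the causal one.
Standardising Variant V to the population device type mix: 0.430·70/168 + 0.570·1/32 = 0.197.

0.20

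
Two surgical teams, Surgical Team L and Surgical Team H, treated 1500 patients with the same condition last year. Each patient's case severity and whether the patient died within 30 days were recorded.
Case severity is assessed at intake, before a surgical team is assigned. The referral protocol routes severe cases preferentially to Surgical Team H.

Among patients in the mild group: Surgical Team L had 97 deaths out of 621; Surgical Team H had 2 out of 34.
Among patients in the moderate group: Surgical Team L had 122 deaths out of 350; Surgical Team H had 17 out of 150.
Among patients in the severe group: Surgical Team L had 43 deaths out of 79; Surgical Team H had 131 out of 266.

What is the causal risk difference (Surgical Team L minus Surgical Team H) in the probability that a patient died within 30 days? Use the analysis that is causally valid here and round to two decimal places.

Case severity differs across surgical teams for reasons unrelated to any effect of the surgical team itself, and it separately predicts the outcome — a classic confounder. We must compare within case severity levels.
Adjusting over the population distribution of case severity: 0.437·(0.156−0.059) + 0.333·(0.349−0.113) + 0.230·(0.544−0.492) = +0.133.

+0.13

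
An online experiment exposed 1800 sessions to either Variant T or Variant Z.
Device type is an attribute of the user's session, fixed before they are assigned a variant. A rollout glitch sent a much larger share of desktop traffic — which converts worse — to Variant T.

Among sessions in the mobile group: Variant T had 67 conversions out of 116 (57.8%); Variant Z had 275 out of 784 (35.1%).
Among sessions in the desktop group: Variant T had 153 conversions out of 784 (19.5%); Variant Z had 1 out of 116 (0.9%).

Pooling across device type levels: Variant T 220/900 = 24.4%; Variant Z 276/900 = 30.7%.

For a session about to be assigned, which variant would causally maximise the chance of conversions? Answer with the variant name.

Variant T

Nothing the variant does changes device type; the imbalance is an allocation artefact. With device type also predicting the outcome, the pooled figure is confounded, and the within-stratum comparison is the causal one.
Within each level — mobile: 57.8% vs 35.1%; desktop: 19.5% vs 0.9% — Variant T is higher every time.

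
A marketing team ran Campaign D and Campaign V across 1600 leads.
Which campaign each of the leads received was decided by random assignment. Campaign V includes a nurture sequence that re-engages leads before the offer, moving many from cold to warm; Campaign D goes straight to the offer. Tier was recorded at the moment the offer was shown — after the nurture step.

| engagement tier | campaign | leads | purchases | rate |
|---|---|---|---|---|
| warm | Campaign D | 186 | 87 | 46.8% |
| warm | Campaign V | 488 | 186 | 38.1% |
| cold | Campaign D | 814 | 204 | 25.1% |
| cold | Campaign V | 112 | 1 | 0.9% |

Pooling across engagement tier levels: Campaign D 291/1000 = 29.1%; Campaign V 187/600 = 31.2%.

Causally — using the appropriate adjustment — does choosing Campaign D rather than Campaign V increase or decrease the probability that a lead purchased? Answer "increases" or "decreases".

decreases

Engagement tier lies on the pathway campaign → engagement tier → outcome, so adjusting for it blocks the indirect effect. For the total causal effect of campaign, use the unadjusted pooled rates.
Pooled: Campaign D 29.1% vs Campaign V 31.2%; Campaign V is higher overall.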